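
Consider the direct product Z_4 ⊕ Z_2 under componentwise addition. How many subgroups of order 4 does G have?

|G| = 8 and 4 | 8, so subgroups of order 4 are possible by Lagrange.
The subgroups of order 4 are: {(0,0), (0,1), (2,0), (2,1)}; {(0,0), (1,0), (2,0), (3,0)}; {(0,0), (1,1), (2,0), (3,1)}.
So G has 3 subgroups of order 4.

3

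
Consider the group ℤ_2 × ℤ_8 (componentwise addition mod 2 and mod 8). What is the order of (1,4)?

2

The order of (1,4) in Z_2 × Z_8 is lcm(ord(1) in Z_2, ord(4) in Z_8).
ord(1) = 2 and ord(4) = 2, so |⟨(1,4)⟩| = lcm(2, 2) = 2.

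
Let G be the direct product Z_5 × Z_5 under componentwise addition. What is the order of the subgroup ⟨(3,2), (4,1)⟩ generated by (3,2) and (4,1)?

5

|⟨(3,2)⟩| = 5 and |⟨(4,1)⟩| = 5, so |H| is a multiple of lcm(5, 5) = 5 and divides |G| = 25.
Closing under the operation: H = {(0,0), (1,4), (2,3), (3,2), (4,1)}, so |H| = 5.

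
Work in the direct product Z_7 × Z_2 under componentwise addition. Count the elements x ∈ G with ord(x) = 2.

An element (a,b) has order lcm(ord(a), ord(b)); count pairs with lcm equal to 2.
Enumerating gives 1 such elements.

1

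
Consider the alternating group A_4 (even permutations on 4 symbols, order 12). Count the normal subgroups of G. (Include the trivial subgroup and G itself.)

3

G has 10 subgroups. Checking conjugation-invariance by order — order 1: 1/1 normal; order 2: 0/3 normal; order 3: 0/4 normal; order 4: 1/1 normal; order 12: 1/1 normal.
Total normal subgroups: 3.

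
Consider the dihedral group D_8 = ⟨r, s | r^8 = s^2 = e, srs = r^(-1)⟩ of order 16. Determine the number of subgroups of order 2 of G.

9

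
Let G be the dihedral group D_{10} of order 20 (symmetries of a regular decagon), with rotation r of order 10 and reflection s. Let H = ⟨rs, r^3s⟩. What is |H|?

10

|⟨rs⟩| = 2 and |⟨r^3s⟩| = 2, so |H| is a multiple of lcm(2, 2) = 2 and divides |G| = 20.
Closing under the operation: H = {e, r^2, r^4, r^6, r^8, rs, r^3s, r^5s, r^7s, r^9s}, so |H| = 10.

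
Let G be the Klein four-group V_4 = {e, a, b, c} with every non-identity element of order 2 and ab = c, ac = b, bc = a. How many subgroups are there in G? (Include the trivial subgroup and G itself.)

|G| = 4, so by Lagrange every subgroup order divides 4. Divisors: 1, 2, 4.
Subgroups by order — order 1: 1; order 2: 3; order 4: 1.
Total: 1 + 3 + 1 = 5.

5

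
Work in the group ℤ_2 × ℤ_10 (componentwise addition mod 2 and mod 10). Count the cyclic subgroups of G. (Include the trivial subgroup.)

8

A cyclic subgroup of order d is generated by each of its φ(d) elements of order d, so the cyclic subgroups of order d number (#elements of order d)/φ(d).
Cyclic subgroups by order — order 1: 1; order 2: 3; order 5: 1; order 10: 3.
Total: 8.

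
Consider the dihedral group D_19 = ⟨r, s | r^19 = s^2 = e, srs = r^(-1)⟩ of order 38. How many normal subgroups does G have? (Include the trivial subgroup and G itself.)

3

G has 22 subgroups. Checking conjugation-invariance by order — order 1: 1/1 normal; order 2: 0/19 normal; order 19: 1/1 normal; order 38: 1/1 normal.
Total normal subgroups: 3.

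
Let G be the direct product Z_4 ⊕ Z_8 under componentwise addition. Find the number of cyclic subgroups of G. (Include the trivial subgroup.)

Each element a generates a cyclic subgroup ⟨a⟩; distinct elements may generate the same one (a cyclic group of order d has φ(d) generators).
Cyclic subgroups by order — order 1: 1; order 2: 3; order 4: 6; order 8: 4.
Total: 14.

14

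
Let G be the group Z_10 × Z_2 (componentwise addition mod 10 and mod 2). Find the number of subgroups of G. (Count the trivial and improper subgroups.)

10

|G| = 20, so by Lagrange every subgroup order divides 20. Divisors: 1, 2, 4, 5, 10, 20.
Subgroups by order — order 1: 1; order 2: 3; order 4: 1; order 5: 1; order 10: 3; order 20: 1.
Total: 1 + 3 + 1 + 1 + 3 + 1 = 10.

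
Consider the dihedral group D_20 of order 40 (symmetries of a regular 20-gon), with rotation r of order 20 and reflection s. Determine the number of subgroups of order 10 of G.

5

|G| = 40 and 10 | 40, so subgroups of order 10 are possible by Lagrange.
The subgroups of order 10 are: {e, r^2, r^4, r^6, r^8, r^10, r^12, r^14, r^16, r^18}; {e, r^4, r^8, r^12, r^16, r^2s, r^6s, r^10s, r^14s, r^18s}; {e, r^4, r^8, r^12, r^16, r^3s, r^7s, r^11s, r^15s, r^19s}; {e, r^4, r^8, r^12, r^16, s, r^4s, r^8s, r^12s, r^16s}; … (5 in all).
So G has 5 subgroups of order 10.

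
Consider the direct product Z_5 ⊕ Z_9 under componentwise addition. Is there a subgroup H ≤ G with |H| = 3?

3 | 45. A subgroup of order 3 is {(0,0), (0,3), (0,6)}.

Yes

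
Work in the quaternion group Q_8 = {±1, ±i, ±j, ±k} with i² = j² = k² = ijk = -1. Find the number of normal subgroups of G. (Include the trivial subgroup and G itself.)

6

G has 6 subgroups. Checking conjugation-invariance by order — order 1: 1/1 normal; order 2: 1/1 normal; order 4: 3/3 normal; order 8: 1/1 normal.
Total normal subgroups: 6.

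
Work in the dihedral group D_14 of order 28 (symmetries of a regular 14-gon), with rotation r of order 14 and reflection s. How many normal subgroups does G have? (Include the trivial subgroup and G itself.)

7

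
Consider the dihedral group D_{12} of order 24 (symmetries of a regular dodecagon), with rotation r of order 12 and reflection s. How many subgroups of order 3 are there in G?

|G| = 24 and 3 | 24, so subgroups of order 3 are possible by Lagrange.
The subgroups of order 3 are: {e, r^4, r^8}.
So G has 1 subgroup of order 3.

1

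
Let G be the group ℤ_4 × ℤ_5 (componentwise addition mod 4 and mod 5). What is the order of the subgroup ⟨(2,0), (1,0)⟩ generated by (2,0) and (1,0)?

4

|⟨(2,0)⟩| = 2 and |⟨(1,0)⟩| = 4, so |H| is a multiple of lcm(2, 4) = 4 and divides |G| = 20.
Closing under the operation: H = {(0,0), (1,0), (2,0), (3,0)}, so |H| = 4.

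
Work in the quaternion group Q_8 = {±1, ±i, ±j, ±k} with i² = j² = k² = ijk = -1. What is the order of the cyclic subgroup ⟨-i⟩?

4

Computing powers of -i: the smallest k with (-i)^k = e is k = 4.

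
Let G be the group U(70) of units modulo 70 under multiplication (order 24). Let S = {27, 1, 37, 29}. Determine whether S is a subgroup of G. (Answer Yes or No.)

27 ∈ S but its inverse 13 ∉ S, so S is not a subgroup.

No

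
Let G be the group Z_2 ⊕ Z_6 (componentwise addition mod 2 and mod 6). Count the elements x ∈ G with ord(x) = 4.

0

An element (a,b) has order lcm(ord(a), ord(b)); count pairs with lcm equal to 4.
Enumerating gives 0 such elements.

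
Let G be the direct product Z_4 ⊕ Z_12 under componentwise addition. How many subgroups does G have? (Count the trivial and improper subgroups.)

30

|G| = 48, so by Lagrange every subgroup order divides 48. Divisors: 1, 2, 3, 4, 6, 8, 12, 16, 24, 48.
Subgroups by order — order 1: 1; order 2: 3; order 3: 1; order 4: 7; order 6: 3; order 8: 3; order 12: 7; order 16: 1; order 24: 3; order 48: 1.
Total: 1 + 3 + 1 + 7 + 3 + 3 + 7 + 1 + 3 + 1 = 30.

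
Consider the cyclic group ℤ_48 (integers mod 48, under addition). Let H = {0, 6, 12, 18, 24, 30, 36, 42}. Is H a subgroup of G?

Yes

|H| = 8 divides |G| = 48, consistent with Lagrange.
H contains the identity, every element's inverse is in H, and H is closed under +: it is a subgroup.
In fact H = ⟨6⟩.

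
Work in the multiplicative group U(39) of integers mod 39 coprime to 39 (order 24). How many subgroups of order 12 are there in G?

3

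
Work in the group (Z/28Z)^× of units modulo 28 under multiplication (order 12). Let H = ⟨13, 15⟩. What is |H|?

|⟨13⟩| = 2 and |⟨15⟩| = 2, so |H| is a multiple of lcm(2, 2) = 2 and divides |G| = 12.
Closing under the operation: H = {1, 13, 15, 27}, so |H| = 4.

4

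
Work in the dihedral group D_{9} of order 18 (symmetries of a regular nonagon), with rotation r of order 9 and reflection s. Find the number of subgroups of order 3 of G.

1

|G| = 18 and 3 | 18, so subgroups of order 3 are possible by Lagrange.
The subgroups of order 3 are: {e, r^3, r^6}.
So G has 1 subgroup of order 3.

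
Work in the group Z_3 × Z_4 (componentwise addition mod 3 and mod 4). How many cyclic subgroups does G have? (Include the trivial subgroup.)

Group the elements of G by the cyclic subgroup they generate; each cyclic subgroup of order d accounts for φ(d) elements.
Cyclic subgroups by order — order 1: 1; order 2: 1; order 3: 1; order 4: 1; order 6: 1; order 12: 1.
Total: 6.

6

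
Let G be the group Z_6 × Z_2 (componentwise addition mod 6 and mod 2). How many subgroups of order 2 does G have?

3

|G| = 12 and 2 | 12, so subgroups of order 2 are possible by Lagrange.
The subgroups of order 2 are: {(0,0), (0,1)}; {(0,0), (3,0)}; {(0,0), (3,1)}.
So G has 3 subgroups of order 2.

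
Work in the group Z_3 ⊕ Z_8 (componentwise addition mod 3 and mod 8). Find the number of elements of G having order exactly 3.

An element (a,b) has order lcm(ord(a), ord(b)); count pairs with lcm equal to 3.
Enumerating gives 2 such elements.

2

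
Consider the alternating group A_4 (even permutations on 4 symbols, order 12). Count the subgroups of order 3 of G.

|G| = 12 and 3 | 12, so subgroups of order 3 are possible by Lagrange.
The subgroups of order 3 are: {e, (1 2 3), (1 3 2)}; {e, (1 2 4), (1 4 2)}; {e, (1 3 4), (1 4 3)}; {e, (2 3 4), (2 4 3)}.
So G has 4 subgroups of order 3.

4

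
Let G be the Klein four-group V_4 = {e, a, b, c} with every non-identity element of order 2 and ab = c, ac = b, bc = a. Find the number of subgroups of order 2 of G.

3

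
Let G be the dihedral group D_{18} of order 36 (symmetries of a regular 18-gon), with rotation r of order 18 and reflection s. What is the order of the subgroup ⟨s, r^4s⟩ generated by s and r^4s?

18

|⟨s⟩| = 2 and |⟨r^4s⟩| = 2, so |H| is a multiple of lcm(2, 2) = 2 and divides |G| = 36.
Closing under the operation: H = {e, r^2, r^4, r^6, r^8, r^10, r^12, r^14, r^16, s, r^2s, r^4s, r^6s, r^8s, r^10s, r^12s, r^14s, r^16s}, so |H| = 18.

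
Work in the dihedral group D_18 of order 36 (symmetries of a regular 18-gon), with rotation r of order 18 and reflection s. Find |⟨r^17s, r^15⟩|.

|⟨r^17s⟩| = 2 and |⟨r^15⟩| = 6, so |H| is a multiple of lcm(2, 6) = 6 and divides |G| = 36.
Closing under the operation: H = {e, r^3, r^6, r^9, r^12, r^15, r^2s, r^5s, r^8s, r^11s, r^14s, r^17s}, so |H| = 12.

12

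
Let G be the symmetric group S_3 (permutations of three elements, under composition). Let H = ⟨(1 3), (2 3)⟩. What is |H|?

|⟨(1 3)⟩| = 2 and |⟨(2 3)⟩| = 2, so |H| is a multiple of lcm(2, 2) = 2 and divides |G| = 6.
Closing {(1 3), (2 3)} under the group operation gives all of G, so |H| = 6.

6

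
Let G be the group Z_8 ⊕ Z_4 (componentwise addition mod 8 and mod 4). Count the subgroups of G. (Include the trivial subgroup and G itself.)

22

|G| = 32, so by Lagrange every subgroup order divides 32. Divisors: 1, 2, 4, 8, 16, 32.
Subgroups by order — order 1: 1; order 2: 3; order 4: 7; order 8: 7; order 16: 3; order 32: 1.
Total: 1 + 3 + 7 + 7 + 3 + 1 = 22.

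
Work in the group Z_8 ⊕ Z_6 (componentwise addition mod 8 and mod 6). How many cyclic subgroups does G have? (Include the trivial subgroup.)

16

Group the elements of G by the cyclic subgroup they generate; each cyclic subgroup of order d accounts for φ(d) elements.
Cyclic subgroups by order — order 1: 1; order 2: 3; order 3: 1; order 4: 2; order 6: 3; order 8: 2; order 12: 2; order 24: 2.
Total: 16.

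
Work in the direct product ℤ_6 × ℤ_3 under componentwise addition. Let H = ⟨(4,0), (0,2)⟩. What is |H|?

9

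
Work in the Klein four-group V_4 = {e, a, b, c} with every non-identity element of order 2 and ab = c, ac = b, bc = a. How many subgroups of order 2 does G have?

3

|G| = 4 and 2 | 4, so subgroups of order 2 are possible by Lagrange.
The subgroups of order 2 are: {e, a}; {e, b}; {e, c}.
So G has 3 subgroups of order 2.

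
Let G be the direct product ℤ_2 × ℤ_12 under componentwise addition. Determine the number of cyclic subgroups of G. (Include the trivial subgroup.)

A cyclic subgroup of order d is generated by each of its φ(d) elements of order d, so the cyclic subgroups of order d number (#elements of order d)/φ(d).
Cyclic subgroups by order — order 1: 1; order 2: 3; order 3: 1; order 4: 2; order 6: 3; order 12: 2.
Total: 12.

12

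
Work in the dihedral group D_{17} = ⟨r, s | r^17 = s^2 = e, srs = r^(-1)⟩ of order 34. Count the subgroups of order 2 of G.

17

|G| = 34 and 2 | 34, so subgroups of order 2 are possible by Lagrange.
The subgroups of order 2 are: {e, r^10s}; {e, r^11s}; {e, r^12s}; {e, r^13s}; … (17 in all).
So G has 17 subgroups of order 2.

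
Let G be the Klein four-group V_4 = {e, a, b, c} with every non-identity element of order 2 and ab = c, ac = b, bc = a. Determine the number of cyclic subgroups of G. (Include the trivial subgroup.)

Each element a generates a cyclic subgroup ⟨a⟩; distinct elements may generate the same one (a cyclic group of order d has φ(d) generators).
Cyclic subgroups by order — order 1: 1; order 2: 3.
Total: 4.

4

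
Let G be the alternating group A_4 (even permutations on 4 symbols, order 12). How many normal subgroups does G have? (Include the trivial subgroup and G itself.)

3

G has 10 subgroups. Checking conjugation-invariance by order — order 1: 1/1 normal; order 2: 0/3 normal; order 3: 0/4 normal; order 4: 1/1 normal; order 12: 1/1 normal.
Total normal subgroups: 3.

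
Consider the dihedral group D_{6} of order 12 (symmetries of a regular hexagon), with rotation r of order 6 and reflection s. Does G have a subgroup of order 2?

Yes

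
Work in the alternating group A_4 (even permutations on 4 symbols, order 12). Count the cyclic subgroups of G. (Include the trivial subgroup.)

A cyclic subgroup of order d is generated by each of its φ(d) elements of order d, so the cyclic subgroups of order d number (#elements of order d)/φ(d).
Cyclic subgroups by order — order 1: 1; order 2: 3; order 3: 4.
Total: 8.

8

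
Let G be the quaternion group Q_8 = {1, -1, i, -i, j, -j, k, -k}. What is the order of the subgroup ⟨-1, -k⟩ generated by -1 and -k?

4

|⟨-1⟩| = 2 and |⟨-k⟩| = 4, so |H| is a multiple of lcm(2, 4) = 4 and divides |G| = 8.
Closing under the operation: H = {1, -1, k, -k}, so |H| = 4.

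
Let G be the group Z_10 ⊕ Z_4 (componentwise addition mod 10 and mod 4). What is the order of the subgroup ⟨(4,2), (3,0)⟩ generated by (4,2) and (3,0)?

20

|⟨(4,2)⟩| = 10 and |⟨(3,0)⟩| = 10, so |H| is a multiple of lcm(10, 10) = 10 and divides |G| = 40.
Closing under the operation: H = {(0,0), (0,2), (1,0), (1,2), (2,0), (2,2), (3,0), (3,2), (4,0), (4,2), (5,0), (5,2), (6,0), (6,2), (7,0), (7,2), (8,0), (8,2), (9,0), (9,2)}, so |H| = 20.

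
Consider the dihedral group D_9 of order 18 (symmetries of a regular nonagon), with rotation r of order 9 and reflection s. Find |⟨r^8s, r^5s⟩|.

6

|⟨r^8s⟩| = 2 and |⟨r^5s⟩| = 2, so |H| is a multiple of lcm(2, 2) = 2 and divides |G| = 18.
Closing under the operation: H = {e, r^3, r^6, r^2s, r^5s, r^8s}, so |H| = 6.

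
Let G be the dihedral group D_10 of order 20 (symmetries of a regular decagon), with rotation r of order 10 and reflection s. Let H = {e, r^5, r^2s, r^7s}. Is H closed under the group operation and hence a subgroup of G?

Yes

|H| = 4 divides |G| = 20, consistent with Lagrange.
H contains the identity, every element's inverse is in H, and H is closed under ·: it is a subgroup.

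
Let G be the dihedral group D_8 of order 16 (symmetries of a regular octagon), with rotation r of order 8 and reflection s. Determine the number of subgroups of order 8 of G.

|G| = 16 and 8 | 16, so subgroups of order 8 are possible by Lagrange.
The subgroups of order 8 are: {e, r, r^2, r^3, r^4, r^5, r^6, r^7}; {e, r^2, r^4, r^6, s, r^2s, r^4s, r^6s}; {e, r^2, r^4, r^6, rs, r^3s, r^5s, r^7s}.
So G has 3 subgroups of order 8.

3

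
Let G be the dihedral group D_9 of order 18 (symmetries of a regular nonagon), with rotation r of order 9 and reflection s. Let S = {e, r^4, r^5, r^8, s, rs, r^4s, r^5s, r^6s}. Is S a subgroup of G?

r^8 ∈ S but its inverse r ∉ S, so S is not a subgroup.

No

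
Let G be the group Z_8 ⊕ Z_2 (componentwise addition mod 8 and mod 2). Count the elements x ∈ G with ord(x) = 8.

An element (a,b) has order lcm(ord(a), ord(b)); count pairs with lcm equal to 8.
Enumerating gives 8 such elements.

8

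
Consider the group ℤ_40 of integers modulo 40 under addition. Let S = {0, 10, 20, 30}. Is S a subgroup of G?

Yes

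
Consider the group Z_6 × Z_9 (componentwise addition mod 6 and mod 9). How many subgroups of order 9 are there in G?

|G| = 54 and 9 | 54, so subgroups of order 9 are possible by Lagrange.
The subgroups of order 9 are: {(0,0), (0,1), (0,2), (0,3), (0,4), (0,5), (0,6), (0,7), (0,8)}; {(0,0), (0,3), (0,6), (2,0), (2,3), (2,6), (4,0), (4,3), (4,6)}; {(0,0), (0,3), (0,6), (2,1), (2,4), (2,7), (4,2), (4,5), (4,8)}; {(0,0), (0,3), (0,6), (2,2), (2,5), (2,8), (4,1), (4,4), (4,7)}.
So G has 4 subgroups of order 9.

4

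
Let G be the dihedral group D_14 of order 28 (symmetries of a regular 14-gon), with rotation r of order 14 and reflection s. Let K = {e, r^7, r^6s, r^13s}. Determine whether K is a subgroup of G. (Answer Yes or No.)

|K| = 4 divides |G| = 28, consistent with Lagrange.
K contains the identity, every element's inverse is in K, and K is closed under ·: it is a subgroup.

Yes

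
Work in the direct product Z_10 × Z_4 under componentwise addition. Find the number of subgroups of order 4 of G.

|G| = 40 and 4 | 40, so subgroups of order 4 are possible by Lagrange.
The subgroups of order 4 are: {(0,0), (0,1), (0,2), (0,3)}; {(0,0), (0,2), (5,0), (5,2)}; {(0,0), (0,2), (5,1), (5,3)}.
So G has 3 subgroups of order 4.

3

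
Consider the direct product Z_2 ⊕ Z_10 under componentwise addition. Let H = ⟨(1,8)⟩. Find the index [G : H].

|⟨(1,8)⟩| = 10 and |G| = 20.
By Lagrange, [G : H] = |G|/|H| = 20/10 = 2.

2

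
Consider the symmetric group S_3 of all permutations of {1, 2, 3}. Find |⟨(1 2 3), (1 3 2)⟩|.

3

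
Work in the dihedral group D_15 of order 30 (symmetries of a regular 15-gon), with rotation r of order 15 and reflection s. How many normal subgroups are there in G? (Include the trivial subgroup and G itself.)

5

G has 28 subgroups. Checking conjugation-invariance by order — order 1: 1/1 normal; order 2: 0/15 normal; order 3: 1/1 normal; order 5: 1/1 normal; order 6: 0/5 normal; order 10: 0/3 normal; order 15: 1/1 normal; order 30: 1/1 normal.
Total normal subgroups: 5.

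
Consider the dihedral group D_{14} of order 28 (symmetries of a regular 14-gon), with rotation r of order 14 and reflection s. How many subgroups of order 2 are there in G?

|G| = 28 and 2 | 28, so subgroups of order 2 are possible by Lagrange.
The subgroups of order 2 are: {e, r^10s}; {e, r^11s}; {e, r^12s}; {e, r^13s}; … (15 in all).
So G has 15 subgroups of order 2.

15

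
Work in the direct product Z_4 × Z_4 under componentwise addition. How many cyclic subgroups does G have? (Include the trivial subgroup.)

Each element a generates a cyclic subgroup ⟨a⟩; distinct elements may generate the same one (a cyclic group of order d has φ(d) generators).
Cyclic subgroups by order — order 1: 1; order 2: 3; order 4: 6.
Total: 10.

10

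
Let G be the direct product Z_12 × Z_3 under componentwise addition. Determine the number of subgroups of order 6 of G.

4

|G| = 36 and 6 | 36, so subgroups of order 6 are possible by Lagrange.
The subgroups of order 6 are: {(0,0), (0,1), (0,2), (6,0), (6,1), (6,2)}; {(0,0), (2,0), (4,0), (6,0), (8,0), (10,0)}; {(0,0), (2,2), (4,1), (6,0), (8,2), (10,1)}; {(0,0), (2,1), (4,2), (6,0), (8,1), (10,2)}.
So G has 4 subgroups of order 6.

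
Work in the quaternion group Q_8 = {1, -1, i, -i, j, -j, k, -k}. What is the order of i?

Computing powers of i: the smallest k with (i)^k = e is k = 4.

4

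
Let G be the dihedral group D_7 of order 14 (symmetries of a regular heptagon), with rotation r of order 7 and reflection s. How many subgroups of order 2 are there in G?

|G| = 14 and 2 | 14, so subgroups of order 2 are possible by Lagrange.
The subgroups of order 2 are: {e, r^2s}; {e, r^3s}; {e, r^4s}; {e, r^5s}; … (7 in all).
So G has 7 subgroups of order 2.

7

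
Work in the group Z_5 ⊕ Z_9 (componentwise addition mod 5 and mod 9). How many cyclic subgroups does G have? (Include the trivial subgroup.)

A cyclic subgroup of order d is generated by each of its φ(d) elements of order d, so the cyclic subgroups of order d number (#elements of order d)/φ(d).
Cyclic subgroups by order — order 1: 1; order 3: 1; order 5: 1; order 9: 1; order 15: 1; order 45: 1.
Total: 6.

6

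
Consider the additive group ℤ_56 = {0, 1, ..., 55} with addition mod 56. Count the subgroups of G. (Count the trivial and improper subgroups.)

A cyclic group of order 56 has exactly one subgroup for each divisor of 56.
Divisors of 56: 1, 2, 4, 7, 8, 14, 28, 56.
So ℤ_56 has 8 subgroups.

8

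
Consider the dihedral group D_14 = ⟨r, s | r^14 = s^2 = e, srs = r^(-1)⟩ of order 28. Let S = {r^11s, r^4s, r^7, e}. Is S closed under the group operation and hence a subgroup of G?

|S| = 4 divides |G| = 28, consistent with Lagrange.
S contains the identity, every element's inverse is in S, and S is closed under ·: it is a subgroup.

Yes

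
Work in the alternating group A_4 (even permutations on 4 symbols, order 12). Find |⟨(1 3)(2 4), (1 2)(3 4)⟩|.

4

|⟨(1 3)(2 4)⟩| = 2 and |⟨(1 2)(3 4)⟩| = 2, so |H| is a multiple of lcm(2, 2) = 2 and divides |G| = 12.
Closing under the operation: H = {e, (1 2)(3 4), (1 3)(2 4), (1 4)(2 3)}, so |H| = 4.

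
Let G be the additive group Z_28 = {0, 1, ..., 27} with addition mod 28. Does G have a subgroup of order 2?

2 | 28. A subgroup of order 2 is {0, 14}.

Yes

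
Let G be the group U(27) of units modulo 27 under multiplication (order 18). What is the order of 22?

9

Compute successive powers of 22 mod 27: 22, 25, 10, 4, 7, 19, 13, 16, …; 22^9 ≡ 1 (mod 27).
So |⟨22⟩| = 9.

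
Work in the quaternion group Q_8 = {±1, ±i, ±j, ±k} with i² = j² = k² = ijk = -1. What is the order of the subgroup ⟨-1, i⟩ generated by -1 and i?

|⟨-1⟩| = 2 and |⟨i⟩| = 4, so |H| is a multiple of lcm(2, 4) = 4 and divides |G| = 8.
Closing under the operation: H = {1, -1, i, -i}, so |H| = 4.

4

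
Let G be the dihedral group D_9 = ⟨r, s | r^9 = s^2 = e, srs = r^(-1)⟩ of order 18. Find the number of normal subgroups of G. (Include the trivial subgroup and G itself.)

4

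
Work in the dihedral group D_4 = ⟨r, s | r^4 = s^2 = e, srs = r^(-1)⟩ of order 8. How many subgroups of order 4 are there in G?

3

|G| = 8 and 4 | 8, so subgroups of order 4 are possible by Lagrange.
The subgroups of order 4 are: {e, r, r^2, r^3}; {e, r^2, s, r^2s}; {e, r^2, rs, r^3s}.
So G has 3 subgroups of order 4.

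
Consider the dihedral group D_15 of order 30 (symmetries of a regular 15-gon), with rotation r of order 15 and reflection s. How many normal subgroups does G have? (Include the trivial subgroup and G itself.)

G has 28 subgroups. Checking conjugation-invariance by order — order 1: 1/1 normal; order 2: 0/15 normal; order 3: 1/1 normal; order 5: 1/1 normal; order 6: 0/5 normal; order 10: 0/3 normal; order 15: 1/1 normal; order 30: 1/1 normal.
Total normal subgroups: 5.

5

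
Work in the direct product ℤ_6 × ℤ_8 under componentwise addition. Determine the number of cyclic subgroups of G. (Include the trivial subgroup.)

16

Each element a generates a cyclic subgroup ⟨a⟩; distinct elements may generate the same one (a cyclic group of order d has φ(d) generators).
Cyclic subgroups by order — order 1: 1; order 2: 3; order 3: 1; order 4: 2; order 6: 3; order 8: 2; order 12: 2; order 24: 2.
Total: 16.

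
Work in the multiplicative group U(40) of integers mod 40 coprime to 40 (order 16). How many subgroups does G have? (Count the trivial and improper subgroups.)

27

|G| = 16, so by Lagrange every subgroup order divides 16. Divisors: 1, 2, 4, 8, 16.
Subgroups by order — order 1: 1; order 2: 7; order 4: 11; order 8: 7; order 16: 1.
Total: 1 + 7 + 11 + 7 + 1 = 27.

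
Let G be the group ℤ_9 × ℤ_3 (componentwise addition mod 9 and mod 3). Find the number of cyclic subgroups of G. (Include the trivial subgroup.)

A cyclic subgroup of order d is generated by each of its φ(d) elements of order d, so the cyclic subgroups of order d number (#elements of order d)/φ(d).
Cyclic subgroups by order — order 1: 1; order 3: 4; order 9: 3.
Total: 8.

8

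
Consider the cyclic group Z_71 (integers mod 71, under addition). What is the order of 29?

71

In Z_71, the order of an element a is n/gcd(a, n).
gcd(29, 71) = 1, so |⟨29⟩| = 71/1 = 71.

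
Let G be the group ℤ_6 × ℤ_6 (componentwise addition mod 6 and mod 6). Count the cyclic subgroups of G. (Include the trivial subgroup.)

A cyclic subgroup of order d is generated by each of its φ(d) elements of order d, so the cyclic subgroups of order d number (#elements of order d)/φ(d).
Cyclic subgroups by order — order 1: 1; order 2: 3; order 3: 4; order 6: 12.
Total: 20.

20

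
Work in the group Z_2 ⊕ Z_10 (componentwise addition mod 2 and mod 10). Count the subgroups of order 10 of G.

3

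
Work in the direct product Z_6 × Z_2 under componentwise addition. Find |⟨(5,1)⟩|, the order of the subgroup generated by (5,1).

The order of (5,1) in Z_6 × Z_2 is lcm(ord(5) in Z_6, ord(1) in Z_2).
ord(5) = 6 and ord(1) = 2, so |⟨(5,1)⟩| = lcm(6, 2) = 6.

6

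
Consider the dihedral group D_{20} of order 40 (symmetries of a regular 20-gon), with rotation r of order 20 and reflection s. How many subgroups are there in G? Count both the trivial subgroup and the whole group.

48

|G| = 40, so by Lagrange every subgroup order divides 40. Divisors: 1, 2, 4, 5, 8, 10, 20, 40.
Subgroups by order — order 1: 1; order 2: 21; order 4: 11; order 5: 1; order 8: 5; order 10: 5; order 20: 3; order 40: 1.
Total: 1 + 21 + 11 + 1 + 5 + 5 + 3 + 1 = 48.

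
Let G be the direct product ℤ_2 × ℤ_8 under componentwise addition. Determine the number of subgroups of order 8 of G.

|G| = 16 and 8 | 16, so subgroups of order 8 are possible by Lagrange.
The subgroups of order 8 are: {(0,0), (0,1), (0,2), (0,3), (0,4), (0,5), (0,6), (0,7)}; {(0,0), (0,2), (0,4), (0,6), (1,0), (1,2), (1,4), (1,6)}; {(0,0), (0,2), (0,4), (0,6), (1,1), (1,3), (1,5), (1,7)}.
So G has 3 subgroups of order 8.

3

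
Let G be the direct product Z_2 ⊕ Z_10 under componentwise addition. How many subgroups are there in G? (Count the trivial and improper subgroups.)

|G| = 20, so by Lagrange every subgroup order divides 20. Divisors: 1, 2, 4, 5, 10, 20.
Subgroups by order — order 1: 1; order 2: 3; order 4: 1; order 5: 1; order 10: 3; order 20: 1.
Total: 1 + 3 + 1 + 1 + 3 + 1 = 10.

10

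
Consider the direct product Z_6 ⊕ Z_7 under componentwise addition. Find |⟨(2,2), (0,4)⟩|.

21

|⟨(2,2)⟩| = 21 and |⟨(0,4)⟩| = 7, so |H| is a multiple of lcm(21, 7) = 21 and divides |G| = 42.
Closing under the operation: H = {(0,0), (0,1), (0,2), (0,3), (0,4), (0,5), (0,6), (2,0), (2,1), (2,2), (2,3), (2,4), (2,5), (2,6), (4,0), (4,1), (4,2), (4,3), (4,4), (4,5), (4,6)}, so |H| = 21.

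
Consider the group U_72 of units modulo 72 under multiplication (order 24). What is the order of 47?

6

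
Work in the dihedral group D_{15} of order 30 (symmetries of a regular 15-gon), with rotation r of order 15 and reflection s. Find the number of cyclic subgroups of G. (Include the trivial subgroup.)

19

Each element a generates a cyclic subgroup ⟨a⟩; distinct elements may generate the same one (a cyclic group of order d has φ(d) generators).
Cyclic subgroups by order — order 1: 1; order 2: 15; order 3: 1; order 5: 1; order 15: 1.
Total: 19.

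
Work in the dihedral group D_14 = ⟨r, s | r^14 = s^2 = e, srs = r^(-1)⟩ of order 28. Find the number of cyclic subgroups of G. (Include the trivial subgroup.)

18

A cyclic subgroup of order d is generated by each of its φ(d) elements of order d, so the cyclic subgroups of order d number (#elements of order d)/φ(d).
Cyclic subgroups by order — order 1: 1; order 2: 15; order 7: 1; order 14: 1.
Total: 18.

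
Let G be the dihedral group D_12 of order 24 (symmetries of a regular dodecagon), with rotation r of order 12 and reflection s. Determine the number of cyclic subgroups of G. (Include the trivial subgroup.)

18

A cyclic subgroup of order d is generated by each of its φ(d) elements of order d, so the cyclic subgroups of order d number (#elements of order d)/φ(d).
Cyclic subgroups by order — order 1: 1; order 2: 13; order 3: 1; order 4: 1; order 6: 1; order 12: 1.
Total: 18.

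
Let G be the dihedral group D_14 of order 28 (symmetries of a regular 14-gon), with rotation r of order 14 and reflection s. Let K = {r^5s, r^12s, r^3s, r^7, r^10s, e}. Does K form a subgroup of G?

No

|K| = 6 does not divide |G| = 28, so by Lagrange K is not a subgroup.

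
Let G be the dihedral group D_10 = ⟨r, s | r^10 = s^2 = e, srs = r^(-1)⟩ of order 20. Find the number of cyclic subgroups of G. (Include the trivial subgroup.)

14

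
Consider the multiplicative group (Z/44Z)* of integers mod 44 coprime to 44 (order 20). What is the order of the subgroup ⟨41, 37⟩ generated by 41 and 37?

|⟨41⟩| = 10 and |⟨37⟩| = 5, so |H| is a multiple of lcm(10, 5) = 10 and divides |G| = 20.
Closing under the operation: H = {1, 5, 9, 13, 17, 21, 25, 29, 37, 41}, so |H| = 10.

10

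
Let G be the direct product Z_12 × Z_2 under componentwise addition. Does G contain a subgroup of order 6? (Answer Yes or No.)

6 | 24. A subgroup of order 6 is {(0,0), (0,1), (4,0), (4,1), (8,0), (8,1)}.

Yes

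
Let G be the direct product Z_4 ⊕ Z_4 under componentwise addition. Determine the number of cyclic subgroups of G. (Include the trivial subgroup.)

10

Group the elements of G by the cyclic subgroup they generate; each cyclic subgroup of order d accounts for φ(d) elements.
Cyclic subgroups by order — order 1: 1; order 2: 3; order 4: 6.
Total: 10.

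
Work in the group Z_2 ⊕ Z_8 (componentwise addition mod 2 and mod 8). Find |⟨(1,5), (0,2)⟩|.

8

|⟨(1,5)⟩| = 8 and |⟨(0,2)⟩| = 4, so |H| is a multiple of lcm(8, 4) = 8 and divides |G| = 16.
Closing under the operation: H = {(0,0), (0,2), (0,4), (0,6), (1,1), (1,3), (1,5), (1,7)}, so |H| = 8.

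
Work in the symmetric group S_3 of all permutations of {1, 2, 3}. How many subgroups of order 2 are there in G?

|G| = 6 and 2 | 6, so subgroups of order 2 are possible by Lagrange.
The subgroups of order 2 are: {e, (1 2)}; {e, (1 3)}; {e, (2 3)}.
So G has 3 subgroups of order 2.

3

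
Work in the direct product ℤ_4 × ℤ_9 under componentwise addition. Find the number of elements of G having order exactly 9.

6

An element (a,b) has order lcm(ord(a), ord(b)); count pairs with lcm equal to 9.
Enumerating gives 6 such elements.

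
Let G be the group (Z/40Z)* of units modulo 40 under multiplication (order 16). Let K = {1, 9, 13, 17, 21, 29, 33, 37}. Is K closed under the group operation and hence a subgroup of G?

Yes

|K| = 8 divides |G| = 16, consistent with Lagrange.
K contains the identity, every element's inverse is in K, and K is closed under ·: it is a subgroup.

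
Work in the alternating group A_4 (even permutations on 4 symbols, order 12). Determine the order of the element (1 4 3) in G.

Computing powers of (1 4 3): the smallest k with ((1 4 3))^k = e is k = 3.

3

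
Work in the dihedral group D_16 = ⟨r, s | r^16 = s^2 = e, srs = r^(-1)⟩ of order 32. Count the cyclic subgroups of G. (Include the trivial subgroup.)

21

Group the elements of G by the cyclic subgroup they generate; each cyclic subgroup of order d accounts for φ(d) elements.
Cyclic subgroups by order — order 1: 1; order 2: 17; order 4: 1; order 8: 1; order 16: 1.
Total: 21.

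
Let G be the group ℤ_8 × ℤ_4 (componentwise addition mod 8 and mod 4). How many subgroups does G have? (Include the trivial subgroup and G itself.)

|G| = 32, so by Lagrange every subgroup order divides 32. Divisors: 1, 2, 4, 8, 16, 32.
Subgroups by order — order 1: 1; order 2: 3; order 4: 7; order 8: 7; order 16: 3; order 32: 1.
Total: 1 + 3 + 7 + 7 + 3 + 1 = 22.

22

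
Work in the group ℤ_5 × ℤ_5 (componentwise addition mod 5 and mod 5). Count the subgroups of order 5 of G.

|G| = 25 and 5 | 25, so subgroups of order 5 are possible by Lagrange.
The subgroups of order 5 are: {(0,0), (0,1), (0,2), (0,3), (0,4)}; {(0,0), (1,0), (2,0), (3,0), (4,0)}; {(0,0), (1,1), (2,2), (3,3), (4,4)}; {(0,0), (1,2), (2,4), (3,1), (4,3)}; … (6 in all).
So G has 6 subgroups of order 5.

6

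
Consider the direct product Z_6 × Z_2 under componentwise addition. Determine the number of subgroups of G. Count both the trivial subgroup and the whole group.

|G| = 12, so by Lagrange every subgroup order divides 12. Divisors: 1, 2, 3, 4, 6, 12.
Subgroups by order — order 1: 1; order 2: 3; order 3: 1; order 4: 1; order 6: 3; order 12: 1.
Total: 1 + 3 + 1 + 1 + 3 + 1 = 10.

10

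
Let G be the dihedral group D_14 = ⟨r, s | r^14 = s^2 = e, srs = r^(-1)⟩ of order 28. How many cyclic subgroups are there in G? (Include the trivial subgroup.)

18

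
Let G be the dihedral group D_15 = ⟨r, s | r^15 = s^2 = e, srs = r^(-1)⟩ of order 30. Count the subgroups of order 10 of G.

|G| = 30 and 10 | 30, so subgroups of order 10 are possible by Lagrange.
The subgroups of order 10 are: {e, r^3, r^6, r^9, r^12, rs, r^4s, r^7s, r^10s, r^13s}; {e, r^3, r^6, r^9, r^12, r^2s, r^5s, r^8s, r^11s, r^14s}; {e, r^3, r^6, r^9, r^12, s, r^3s, r^6s, r^9s, r^12s}.
So G has 3 subgroups of order 10.

3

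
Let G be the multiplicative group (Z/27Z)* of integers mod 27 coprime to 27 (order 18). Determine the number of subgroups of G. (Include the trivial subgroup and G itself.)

6

|G| = 18, so by Lagrange every subgroup order divides 18. Divisors: 1, 2, 3, 6, 9, 18.
Subgroups by order — order 1: 1; order 2: 1; order 3: 1; order 6: 1; order 9: 1; order 18: 1.
Total: 1 + 1 + 1 + 1 + 1 + 1 = 6.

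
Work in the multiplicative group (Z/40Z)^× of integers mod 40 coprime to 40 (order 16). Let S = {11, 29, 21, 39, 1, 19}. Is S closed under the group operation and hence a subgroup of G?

No

|S| = 6 does not divide |G| = 16, so by Lagrange S is not a subgroup.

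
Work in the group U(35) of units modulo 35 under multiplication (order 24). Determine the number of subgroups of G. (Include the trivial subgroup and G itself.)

|G| = 24, so by Lagrange every subgroup order divides 24. Divisors: 1, 2, 3, 4, 6, 8, 12, 24.
Subgroups by order — order 1: 1; order 2: 3; order 3: 1; order 4: 3; order 6: 3; order 8: 1; order 12: 3; order 24: 1.
Total: 1 + 3 + 1 + 3 + 3 + 1 + 3 + 1 = 16.

16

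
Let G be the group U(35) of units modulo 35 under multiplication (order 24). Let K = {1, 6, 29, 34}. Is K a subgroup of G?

|K| = 4 divides |G| = 24, consistent with Lagrange.
K contains the identity, every element's inverse is in K, and K is closed under ·: it is a subgroup.

Yes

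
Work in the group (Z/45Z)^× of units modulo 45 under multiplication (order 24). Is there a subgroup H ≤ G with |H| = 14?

No

14 does not divide |G| = 24, so by Lagrange no subgroup of order 14 exists.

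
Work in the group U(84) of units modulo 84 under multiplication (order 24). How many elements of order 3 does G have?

The elements of order 3 are: 25, 37.
That's 2.

2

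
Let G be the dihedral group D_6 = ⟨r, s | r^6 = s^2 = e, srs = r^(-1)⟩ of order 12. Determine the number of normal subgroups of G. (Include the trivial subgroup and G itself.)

G has 16 subgroups. Checking conjugation-invariance by order — order 1: 1/1 normal; order 2: 1/7 normal; order 3: 1/1 normal; order 4: 0/3 normal; order 6: 3/3 normal; order 12: 1/1 normal.
Total normal subgroups: 7.

7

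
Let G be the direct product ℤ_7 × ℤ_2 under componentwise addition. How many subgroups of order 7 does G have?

|G| = 14 and 7 | 14, so subgroups of order 7 are possible by Lagrange.
The subgroups of order 7 are: {(0,0), (1,0), (2,0), (3,0), (4,0), (5,0), (6,0)}.
So G has 1 subgroup of order 7.

1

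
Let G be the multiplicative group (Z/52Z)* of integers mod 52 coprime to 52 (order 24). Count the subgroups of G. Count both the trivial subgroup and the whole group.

16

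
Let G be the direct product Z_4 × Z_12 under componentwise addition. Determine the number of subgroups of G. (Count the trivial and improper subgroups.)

30

|G| = 48, so by Lagrange every subgroup order divides 48. Divisors: 1, 2, 3, 4, 6, 8, 12, 16, 24, 48.
Subgroups by order — order 1: 1; order 2: 3; order 3: 1; order 4: 7; order 6: 3; order 8: 3; order 12: 7; order 16: 1; order 24: 3; order 48: 1.
Total: 1 + 3 + 1 + 7 + 3 + 3 + 7 + 1 + 3 + 1 = 30.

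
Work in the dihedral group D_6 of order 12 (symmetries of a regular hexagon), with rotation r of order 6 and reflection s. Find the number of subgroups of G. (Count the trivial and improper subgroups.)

|G| = 12, so by Lagrange every subgroup order divides 12. Divisors: 1, 2, 3, 4, 6, 12.
Subgroups by order — order 1: 1; order 2: 7; order 3: 1; order 4: 3; order 6: 3; order 12: 1.
Total: 1 + 7 + 1 + 3 + 3 + 1 = 16.

16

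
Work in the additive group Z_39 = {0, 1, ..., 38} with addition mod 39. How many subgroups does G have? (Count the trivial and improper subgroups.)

A cyclic group of order 39 has exactly one subgroup for each divisor of 39.
Divisors of 39: 1, 3, 13, 39.
So Z_39 has 4 subgroups.

4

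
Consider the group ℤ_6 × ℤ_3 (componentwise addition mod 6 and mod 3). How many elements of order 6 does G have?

8

An element (a,b) has order lcm(ord(a), ord(b)); count pairs with lcm equal to 6.
Enumerating gives 8 such elements.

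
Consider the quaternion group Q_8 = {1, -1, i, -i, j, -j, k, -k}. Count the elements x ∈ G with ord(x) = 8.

0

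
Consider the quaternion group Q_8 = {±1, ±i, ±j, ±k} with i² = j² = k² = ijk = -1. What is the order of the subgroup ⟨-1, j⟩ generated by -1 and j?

4

|⟨-1⟩| = 2 and |⟨j⟩| = 4, so |H| is a multiple of lcm(2, 4) = 4 and divides |G| = 8.
Closing under the operation: H = {1, -1, j, -j}, so |H| = 4.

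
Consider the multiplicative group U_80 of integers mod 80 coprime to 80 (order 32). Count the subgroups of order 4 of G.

|G| = 32 and 4 | 32, so subgroups of order 4 are possible by Lagrange.
The subgroups of order 4 are: {1, 11, 41, 51}; {1, 9, 13, 37}; {1, 17, 33, 49}; {1, 19, 41, 59}; … (19 in all).
So G has 19 subgroups of order 4.

19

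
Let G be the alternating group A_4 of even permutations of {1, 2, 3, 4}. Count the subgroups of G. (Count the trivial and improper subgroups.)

10

|G| = 12, so by Lagrange every subgroup order divides 12. Divisors: 1, 2, 3, 4, 6, 12.
Subgroups by order — order 1: 1; order 2: 3; order 3: 4; order 4: 1; order 6: 0; order 12: 1.
Total: 1 + 3 + 4 + 1 + 0 + 1 = 10.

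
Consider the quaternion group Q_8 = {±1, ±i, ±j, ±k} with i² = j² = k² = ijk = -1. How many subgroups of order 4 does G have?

3

|G| = 8 and 4 | 8, so subgroups of order 4 are possible by Lagrange.
The subgroups of order 4 are: {1, -1, i, -i}; {1, -1, j, -j}; {1, -1, k, -k}.
So G has 3 subgroups of order 4.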